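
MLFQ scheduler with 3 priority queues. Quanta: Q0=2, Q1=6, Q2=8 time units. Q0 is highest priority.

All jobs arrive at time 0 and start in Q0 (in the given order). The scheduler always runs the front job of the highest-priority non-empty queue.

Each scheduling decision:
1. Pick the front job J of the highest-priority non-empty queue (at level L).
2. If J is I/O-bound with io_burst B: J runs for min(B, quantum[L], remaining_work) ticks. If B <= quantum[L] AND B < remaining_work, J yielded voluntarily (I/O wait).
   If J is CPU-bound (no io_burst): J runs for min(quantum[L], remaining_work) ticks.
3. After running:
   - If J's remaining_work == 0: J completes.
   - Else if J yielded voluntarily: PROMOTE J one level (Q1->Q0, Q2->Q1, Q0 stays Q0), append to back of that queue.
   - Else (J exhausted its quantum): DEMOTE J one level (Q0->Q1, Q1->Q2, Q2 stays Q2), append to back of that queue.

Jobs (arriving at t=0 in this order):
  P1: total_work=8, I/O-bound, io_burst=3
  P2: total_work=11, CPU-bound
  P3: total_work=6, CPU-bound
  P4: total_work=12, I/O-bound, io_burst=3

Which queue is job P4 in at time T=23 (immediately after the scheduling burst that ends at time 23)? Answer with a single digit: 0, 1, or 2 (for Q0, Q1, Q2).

Answer: 1

Derivation:
t=0-2: P1@Q0 runs 2, rem=6, quantum used, demote→Q1. Q0=[P2,P3,P4] Q1=[P1] Q2=[]
t=2-4: P2@Q0 runs 2, rem=9, quantum used, demote→Q1. Q0=[P3,P4] Q1=[P1,P2] Q2=[]
t=4-6: P3@Q0 runs 2, rem=4, quantum used, demote→Q1. Q0=[P4] Q1=[P1,P2,P3] Q2=[]
t=6-8: P4@Q0 runs 2, rem=10, quantum used, demote→Q1. Q0=[] Q1=[P1,P2,P3,P4] Q2=[]
t=8-11: P1@Q1 runs 3, rem=3, I/O yield, promote→Q0. Q0=[P1] Q1=[P2,P3,P4] Q2=[]
t=11-13: P1@Q0 runs 2, rem=1, quantum used, demote→Q1. Q0=[] Q1=[P2,P3,P4,P1] Q2=[]
t=13-19: P2@Q1 runs 6, rem=3, quantum used, demote→Q2. Q0=[] Q1=[P3,P4,P1] Q2=[P2]
t=19-23: P3@Q1 runs 4, rem=0, completes. Q0=[] Q1=[P4,P1] Q2=[P2]
t=23-26: P4@Q1 runs 3, rem=7, I/O yield, promote→Q0. Q0=[P4] Q1=[P1] Q2=[P2]
t=26-28: P4@Q0 runs 2, rem=5, quantum used, demote→Q1. Q0=[] Q1=[P1,P4] Q2=[P2]
t=28-29: P1@Q1 runs 1, rem=0, completes. Q0=[] Q1=[P4] Q2=[P2]
t=29-32: P4@Q1 runs 3, rem=2, I/O yield, promote→Q0. Q0=[P4] Q1=[] Q2=[P2]
t=32-34: P4@Q0 runs 2, rem=0, completes. Q0=[] Q1=[] Q2=[P2]
t=34-37: P2@Q2 runs 3, rem=0, completes. Q0=[] Q1=[] Q2=[]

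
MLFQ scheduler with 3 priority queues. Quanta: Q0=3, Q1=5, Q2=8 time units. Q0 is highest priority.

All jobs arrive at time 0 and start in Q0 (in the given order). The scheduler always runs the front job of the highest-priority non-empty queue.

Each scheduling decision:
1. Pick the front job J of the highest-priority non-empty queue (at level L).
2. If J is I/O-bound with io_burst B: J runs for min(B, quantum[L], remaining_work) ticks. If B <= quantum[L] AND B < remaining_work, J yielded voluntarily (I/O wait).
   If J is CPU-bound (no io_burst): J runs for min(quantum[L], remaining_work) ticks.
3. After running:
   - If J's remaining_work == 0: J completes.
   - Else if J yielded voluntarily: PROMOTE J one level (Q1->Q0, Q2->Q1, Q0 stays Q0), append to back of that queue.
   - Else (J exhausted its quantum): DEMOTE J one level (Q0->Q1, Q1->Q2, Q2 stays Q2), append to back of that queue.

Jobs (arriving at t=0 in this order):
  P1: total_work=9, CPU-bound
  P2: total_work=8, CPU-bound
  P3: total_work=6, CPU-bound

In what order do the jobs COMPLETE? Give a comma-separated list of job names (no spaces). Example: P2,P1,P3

Answer: P2,P3,P1

Derivation:
t=0-3: P1@Q0 runs 3, rem=6, quantum used, demote→Q1. Q0=[P2,P3] Q1=[P1] Q2=[]
t=3-6: P2@Q0 runs 3, rem=5, quantum used, demote→Q1. Q0=[P3] Q1=[P1,P2] Q2=[]
t=6-9: P3@Q0 runs 3, rem=3, quantum used, demote→Q1. Q0=[] Q1=[P1,P2,P3] Q2=[]
t=9-14: P1@Q1 runs 5, rem=1, quantum used, demote→Q2. Q0=[] Q1=[P2,P3] Q2=[P1]
t=14-19: P2@Q1 runs 5, rem=0, completes. Q0=[] Q1=[P3] Q2=[P1]
t=19-22: P3@Q1 runs 3, rem=0, completes. Q0=[] Q1=[] Q2=[P1]
t=22-23: P1@Q2 runs 1, rem=0, completes. Q0=[] Q1=[] Q2=[]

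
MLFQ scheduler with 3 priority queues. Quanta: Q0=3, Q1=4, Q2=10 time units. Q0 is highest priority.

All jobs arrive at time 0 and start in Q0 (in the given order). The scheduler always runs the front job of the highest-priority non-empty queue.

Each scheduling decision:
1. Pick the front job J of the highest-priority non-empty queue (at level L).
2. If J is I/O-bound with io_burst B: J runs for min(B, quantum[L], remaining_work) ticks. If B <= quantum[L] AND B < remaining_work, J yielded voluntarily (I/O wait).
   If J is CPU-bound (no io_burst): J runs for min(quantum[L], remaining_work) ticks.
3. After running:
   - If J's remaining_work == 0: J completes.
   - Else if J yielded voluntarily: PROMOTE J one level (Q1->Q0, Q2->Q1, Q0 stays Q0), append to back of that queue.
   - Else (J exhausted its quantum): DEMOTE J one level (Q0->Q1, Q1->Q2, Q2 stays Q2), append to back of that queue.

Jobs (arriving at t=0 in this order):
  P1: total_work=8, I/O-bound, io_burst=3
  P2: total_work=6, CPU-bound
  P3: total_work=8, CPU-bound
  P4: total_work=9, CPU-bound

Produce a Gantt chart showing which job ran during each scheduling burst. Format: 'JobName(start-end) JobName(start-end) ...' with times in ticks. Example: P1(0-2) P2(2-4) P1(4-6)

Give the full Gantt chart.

t=0-3: P1@Q0 runs 3, rem=5, I/O yield, promote→Q0. Q0=[P2,P3,P4,P1] Q1=[] Q2=[]
t=3-6: P2@Q0 runs 3, rem=3, quantum used, demote→Q1. Q0=[P3,P4,P1] Q1=[P2] Q2=[]
t=6-9: P3@Q0 runs 3, rem=5, quantum used, demote→Q1. Q0=[P4,P1] Q1=[P2,P3] Q2=[]
t=9-12: P4@Q0 runs 3, rem=6, quantum used, demote→Q1. Q0=[P1] Q1=[P2,P3,P4] Q2=[]
t=12-15: P1@Q0 runs 3, rem=2, I/O yield, promote→Q0. Q0=[P1] Q1=[P2,P3,P4] Q2=[]
t=15-17: P1@Q0 runs 2, rem=0, completes. Q0=[] Q1=[P2,P3,P4] Q2=[]
t=17-20: P2@Q1 runs 3, rem=0, completes. Q0=[] Q1=[P3,P4] Q2=[]
t=20-24: P3@Q1 runs 4, rem=1, quantum used, demote→Q2. Q0=[] Q1=[P4] Q2=[P3]
t=24-28: P4@Q1 runs 4, rem=2, quantum used, demote→Q2. Q0=[] Q1=[] Q2=[P3,P4]
t=28-29: P3@Q2 runs 1, rem=0, completes. Q0=[] Q1=[] Q2=[P4]
t=29-31: P4@Q2 runs 2, rem=0, completes. Q0=[] Q1=[] Q2=[]

Answer: P1(0-3) P2(3-6) P3(6-9) P4(9-12) P1(12-15) P1(15-17) P2(17-20) P3(20-24) P4(24-28) P3(28-29) P4(29-31)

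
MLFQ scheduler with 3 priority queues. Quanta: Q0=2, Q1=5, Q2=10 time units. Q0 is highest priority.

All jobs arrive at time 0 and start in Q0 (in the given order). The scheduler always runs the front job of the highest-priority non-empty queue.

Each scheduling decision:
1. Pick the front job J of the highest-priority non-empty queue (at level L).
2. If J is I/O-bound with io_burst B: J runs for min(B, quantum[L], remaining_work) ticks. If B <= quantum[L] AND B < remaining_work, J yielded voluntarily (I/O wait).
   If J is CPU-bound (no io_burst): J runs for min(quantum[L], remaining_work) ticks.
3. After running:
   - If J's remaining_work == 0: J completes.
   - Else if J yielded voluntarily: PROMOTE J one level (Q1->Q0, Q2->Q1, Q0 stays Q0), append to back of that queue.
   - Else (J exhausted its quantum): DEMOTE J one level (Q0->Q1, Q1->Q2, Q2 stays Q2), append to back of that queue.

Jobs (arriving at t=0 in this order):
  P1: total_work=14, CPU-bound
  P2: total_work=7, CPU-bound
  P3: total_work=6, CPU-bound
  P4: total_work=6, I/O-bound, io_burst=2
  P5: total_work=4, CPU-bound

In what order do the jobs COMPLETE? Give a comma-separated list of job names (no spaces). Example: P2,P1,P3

Answer: P4,P2,P3,P5,P1

Derivation:
t=0-2: P1@Q0 runs 2, rem=12, quantum used, demote→Q1. Q0=[P2,P3,P4,P5] Q1=[P1] Q2=[]
t=2-4: P2@Q0 runs 2, rem=5, quantum used, demote→Q1. Q0=[P3,P4,P5] Q1=[P1,P2] Q2=[]
t=4-6: P3@Q0 runs 2, rem=4, quantum used, demote→Q1. Q0=[P4,P5] Q1=[P1,P2,P3] Q2=[]
t=6-8: P4@Q0 runs 2, rem=4, I/O yield, promote→Q0. Q0=[P5,P4] Q1=[P1,P2,P3] Q2=[]
t=8-10: P5@Q0 runs 2, rem=2, quantum used, demote→Q1. Q0=[P4] Q1=[P1,P2,P3,P5] Q2=[]
t=10-12: P4@Q0 runs 2, rem=2, I/O yield, promote→Q0. Q0=[P4] Q1=[P1,P2,P3,P5] Q2=[]
t=12-14: P4@Q0 runs 2, rem=0, completes. Q0=[] Q1=[P1,P2,P3,P5] Q2=[]
t=14-19: P1@Q1 runs 5, rem=7, quantum used, demote→Q2. Q0=[] Q1=[P2,P3,P5] Q2=[P1]
t=19-24: P2@Q1 runs 5, rem=0, completes. Q0=[] Q1=[P3,P5] Q2=[P1]
t=24-28: P3@Q1 runs 4, rem=0, completes. Q0=[] Q1=[P5] Q2=[P1]
t=28-30: P5@Q1 runs 2, rem=0, completes. Q0=[] Q1=[] Q2=[P1]
t=30-37: P1@Q2 runs 7, rem=0, completes. Q0=[] Q1=[] Q2=[]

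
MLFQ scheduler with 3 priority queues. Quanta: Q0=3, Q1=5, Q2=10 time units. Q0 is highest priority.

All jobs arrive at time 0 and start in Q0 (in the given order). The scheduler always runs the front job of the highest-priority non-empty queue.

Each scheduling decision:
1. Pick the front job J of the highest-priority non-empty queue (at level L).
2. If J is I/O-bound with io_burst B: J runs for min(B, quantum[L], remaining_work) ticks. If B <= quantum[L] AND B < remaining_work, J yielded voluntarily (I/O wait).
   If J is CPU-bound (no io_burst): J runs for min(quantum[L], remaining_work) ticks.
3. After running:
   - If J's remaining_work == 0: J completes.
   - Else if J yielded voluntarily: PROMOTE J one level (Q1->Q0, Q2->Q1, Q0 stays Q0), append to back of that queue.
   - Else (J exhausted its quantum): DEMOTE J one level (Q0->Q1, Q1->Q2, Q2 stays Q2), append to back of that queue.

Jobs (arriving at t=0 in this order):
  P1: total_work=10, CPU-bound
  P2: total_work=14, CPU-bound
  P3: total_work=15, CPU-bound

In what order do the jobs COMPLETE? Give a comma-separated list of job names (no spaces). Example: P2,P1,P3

Answer: P1,P2,P3

Derivation:
t=0-3: P1@Q0 runs 3, rem=7, quantum used, demote→Q1. Q0=[P2,P3] Q1=[P1] Q2=[]
t=3-6: P2@Q0 runs 3, rem=11, quantum used, demote→Q1. Q0=[P3] Q1=[P1,P2] Q2=[]
t=6-9: P3@Q0 runs 3, rem=12, quantum used, demote→Q1. Q0=[] Q1=[P1,P2,P3] Q2=[]
t=9-14: P1@Q1 runs 5, rem=2, quantum used, demote→Q2. Q0=[] Q1=[P2,P3] Q2=[P1]
t=14-19: P2@Q1 runs 5, rem=6, quantum used, demote→Q2. Q0=[] Q1=[P3] Q2=[P1,P2]
t=19-24: P3@Q1 runs 5, rem=7, quantum used, demote→Q2. Q0=[] Q1=[] Q2=[P1,P2,P3]
t=24-26: P1@Q2 runs 2, rem=0, completes. Q0=[] Q1=[] Q2=[P2,P3]
t=26-32: P2@Q2 runs 6, rem=0, completes. Q0=[] Q1=[] Q2=[P3]
t=32-39: P3@Q2 runs 7, rem=0, completes. Q0=[] Q1=[] Q2=[]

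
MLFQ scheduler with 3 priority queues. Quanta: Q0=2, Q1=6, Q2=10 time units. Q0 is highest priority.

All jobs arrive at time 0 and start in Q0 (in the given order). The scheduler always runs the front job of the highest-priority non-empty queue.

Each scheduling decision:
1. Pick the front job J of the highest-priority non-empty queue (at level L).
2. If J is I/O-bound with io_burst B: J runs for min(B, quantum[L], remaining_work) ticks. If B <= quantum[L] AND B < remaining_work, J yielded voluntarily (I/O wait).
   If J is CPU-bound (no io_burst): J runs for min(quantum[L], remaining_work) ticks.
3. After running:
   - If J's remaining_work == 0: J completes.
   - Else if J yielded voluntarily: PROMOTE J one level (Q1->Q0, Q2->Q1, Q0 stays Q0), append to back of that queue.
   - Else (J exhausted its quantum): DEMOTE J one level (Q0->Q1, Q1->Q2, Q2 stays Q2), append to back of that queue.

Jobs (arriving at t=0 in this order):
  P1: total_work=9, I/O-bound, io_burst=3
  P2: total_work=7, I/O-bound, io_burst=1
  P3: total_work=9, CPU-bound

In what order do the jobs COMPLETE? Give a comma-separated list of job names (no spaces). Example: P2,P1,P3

t=0-2: P1@Q0 runs 2, rem=7, quantum used, demote→Q1. Q0=[P2,P3] Q1=[P1] Q2=[]
t=2-3: P2@Q0 runs 1, rem=6, I/O yield, promote→Q0. Q0=[P3,P2] Q1=[P1] Q2=[]
t=3-5: P3@Q0 runs 2, rem=7, quantum used, demote→Q1. Q0=[P2] Q1=[P1,P3] Q2=[]
t=5-6: P2@Q0 runs 1, rem=5, I/O yield, promote→Q0. Q0=[P2] Q1=[P1,P3] Q2=[]
t=6-7: P2@Q0 runs 1, rem=4, I/O yield, promote→Q0. Q0=[P2] Q1=[P1,P3] Q2=[]
t=7-8: P2@Q0 runs 1, rem=3, I/O yield, promote→Q0. Q0=[P2] Q1=[P1,P3] Q2=[]
t=8-9: P2@Q0 runs 1, rem=2, I/O yield, promote→Q0. Q0=[P2] Q1=[P1,P3] Q2=[]
t=9-10: P2@Q0 runs 1, rem=1, I/O yield, promote→Q0. Q0=[P2] Q1=[P1,P3] Q2=[]
t=10-11: P2@Q0 runs 1, rem=0, completes. Q0=[] Q1=[P1,P3] Q2=[]
t=11-14: P1@Q1 runs 3, rem=4, I/O yield, promote→Q0. Q0=[P1] Q1=[P3] Q2=[]
t=14-16: P1@Q0 runs 2, rem=2, quantum used, demote→Q1. Q0=[] Q1=[P3,P1] Q2=[]
t=16-22: P3@Q1 runs 6, rem=1, quantum used, demote→Q2. Q0=[] Q1=[P1] Q2=[P3]
t=22-24: P1@Q1 runs 2, rem=0, completes. Q0=[] Q1=[] Q2=[P3]
t=24-25: P3@Q2 runs 1, rem=0, completes. Q0=[] Q1=[] Q2=[]

Answer: P2,P1,P3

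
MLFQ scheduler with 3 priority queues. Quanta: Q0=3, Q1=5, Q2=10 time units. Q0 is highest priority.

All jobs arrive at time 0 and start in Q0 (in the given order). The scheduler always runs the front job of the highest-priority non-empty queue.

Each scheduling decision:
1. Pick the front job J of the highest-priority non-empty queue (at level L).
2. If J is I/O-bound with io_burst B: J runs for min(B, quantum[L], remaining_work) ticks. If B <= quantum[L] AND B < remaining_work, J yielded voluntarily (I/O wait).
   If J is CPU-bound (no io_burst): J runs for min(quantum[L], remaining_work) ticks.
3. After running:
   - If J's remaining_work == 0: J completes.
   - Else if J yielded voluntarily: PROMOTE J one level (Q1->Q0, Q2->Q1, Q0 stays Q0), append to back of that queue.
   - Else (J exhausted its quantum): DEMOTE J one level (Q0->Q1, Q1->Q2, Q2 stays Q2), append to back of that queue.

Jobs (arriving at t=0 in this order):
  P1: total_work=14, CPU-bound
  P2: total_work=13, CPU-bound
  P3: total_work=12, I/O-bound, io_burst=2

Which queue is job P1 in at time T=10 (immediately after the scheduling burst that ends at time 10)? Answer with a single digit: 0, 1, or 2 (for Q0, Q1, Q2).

Answer: 1

Derivation:
t=0-3: P1@Q0 runs 3, rem=11, quantum used, demote→Q1. Q0=[P2,P3] Q1=[P1] Q2=[]
t=3-6: P2@Q0 runs 3, rem=10, quantum used, demote→Q1. Q0=[P3] Q1=[P1,P2] Q2=[]
t=6-8: P3@Q0 runs 2, rem=10, I/O yield, promote→Q0. Q0=[P3] Q1=[P1,P2] Q2=[]
t=8-10: P3@Q0 runs 2, rem=8, I/O yield, promote→Q0. Q0=[P3] Q1=[P1,P2] Q2=[]
t=10-12: P3@Q0 runs 2, rem=6, I/O yield, promote→Q0. Q0=[P3] Q1=[P1,P2] Q2=[]
t=12-14: P3@Q0 runs 2, rem=4, I/O yield, promote→Q0. Q0=[P3] Q1=[P1,P2] Q2=[]
t=14-16: P3@Q0 runs 2, rem=2, I/O yield, promote→Q0. Q0=[P3] Q1=[P1,P2] Q2=[]
t=16-18: P3@Q0 runs 2, rem=0, completes. Q0=[] Q1=[P1,P2] Q2=[]
t=18-23: P1@Q1 runs 5, rem=6, quantum used, demote→Q2. Q0=[] Q1=[P2] Q2=[P1]
t=23-28: P2@Q1 runs 5, rem=5, quantum used, demote→Q2. Q0=[] Q1=[] Q2=[P1,P2]
t=28-34: P1@Q2 runs 6, rem=0, completes. Q0=[] Q1=[] Q2=[P2]
t=34-39: P2@Q2 runs 5, rem=0, completes. Q0=[] Q1=[] Q2=[]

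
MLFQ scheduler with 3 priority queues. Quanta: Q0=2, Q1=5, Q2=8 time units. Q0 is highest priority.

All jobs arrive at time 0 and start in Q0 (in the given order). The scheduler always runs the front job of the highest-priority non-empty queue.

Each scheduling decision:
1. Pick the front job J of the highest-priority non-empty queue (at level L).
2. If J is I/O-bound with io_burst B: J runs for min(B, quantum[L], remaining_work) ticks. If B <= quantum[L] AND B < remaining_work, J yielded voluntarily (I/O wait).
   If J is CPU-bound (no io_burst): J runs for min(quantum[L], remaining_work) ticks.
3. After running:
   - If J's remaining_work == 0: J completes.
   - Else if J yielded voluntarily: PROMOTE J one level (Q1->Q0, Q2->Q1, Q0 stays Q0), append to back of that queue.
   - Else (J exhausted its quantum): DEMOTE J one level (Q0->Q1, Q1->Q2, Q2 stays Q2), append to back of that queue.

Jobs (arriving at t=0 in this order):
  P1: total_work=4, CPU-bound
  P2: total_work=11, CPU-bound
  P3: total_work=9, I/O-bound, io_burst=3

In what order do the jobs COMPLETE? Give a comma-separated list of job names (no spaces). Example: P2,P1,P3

t=0-2: P1@Q0 runs 2, rem=2, quantum used, demote→Q1. Q0=[P2,P3] Q1=[P1] Q2=[]
t=2-4: P2@Q0 runs 2, rem=9, quantum used, demote→Q1. Q0=[P3] Q1=[P1,P2] Q2=[]
t=4-6: P3@Q0 runs 2, rem=7, quantum used, demote→Q1. Q0=[] Q1=[P1,P2,P3] Q2=[]
t=6-8: P1@Q1 runs 2, rem=0, completes. Q0=[] Q1=[P2,P3] Q2=[]
t=8-13: P2@Q1 runs 5, rem=4, quantum used, demote→Q2. Q0=[] Q1=[P3] Q2=[P2]
t=13-16: P3@Q1 runs 3, rem=4, I/O yield, promote→Q0. Q0=[P3] Q1=[] Q2=[P2]
t=16-18: P3@Q0 runs 2, rem=2, quantum used, demote→Q1. Q0=[] Q1=[P3] Q2=[P2]
t=18-20: P3@Q1 runs 2, rem=0, completes. Q0=[] Q1=[] Q2=[P2]
t=20-24: P2@Q2 runs 4, rem=0, completes. Q0=[] Q1=[] Q2=[]

Answer: P1,P3,P2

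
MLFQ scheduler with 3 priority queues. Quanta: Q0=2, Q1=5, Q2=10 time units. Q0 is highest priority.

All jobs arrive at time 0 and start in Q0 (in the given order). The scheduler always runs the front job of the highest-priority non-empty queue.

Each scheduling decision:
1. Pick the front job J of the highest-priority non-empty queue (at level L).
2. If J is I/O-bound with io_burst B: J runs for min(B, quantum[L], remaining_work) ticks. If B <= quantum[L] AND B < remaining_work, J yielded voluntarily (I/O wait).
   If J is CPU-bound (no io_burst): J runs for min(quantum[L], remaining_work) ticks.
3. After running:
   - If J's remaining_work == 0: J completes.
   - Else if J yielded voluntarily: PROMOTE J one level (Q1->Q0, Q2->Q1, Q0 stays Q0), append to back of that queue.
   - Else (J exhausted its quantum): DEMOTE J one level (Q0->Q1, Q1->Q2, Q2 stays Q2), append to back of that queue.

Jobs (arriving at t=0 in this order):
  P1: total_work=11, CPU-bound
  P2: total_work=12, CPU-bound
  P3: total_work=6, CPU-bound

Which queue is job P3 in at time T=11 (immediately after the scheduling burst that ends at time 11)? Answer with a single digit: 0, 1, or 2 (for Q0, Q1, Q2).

t=0-2: P1@Q0 runs 2, rem=9, quantum used, demote→Q1. Q0=[P2,P3] Q1=[P1] Q2=[]
t=2-4: P2@Q0 runs 2, rem=10, quantum used, demote→Q1. Q0=[P3] Q1=[P1,P2] Q2=[]
t=4-6: P3@Q0 runs 2, rem=4, quantum used, demote→Q1. Q0=[] Q1=[P1,P2,P3] Q2=[]
t=6-11: P1@Q1 runs 5, rem=4, quantum used, demote→Q2. Q0=[] Q1=[P2,P3] Q2=[P1]
t=11-16: P2@Q1 runs 5, rem=5, quantum used, demote→Q2. Q0=[] Q1=[P3] Q2=[P1,P2]
t=16-20: P3@Q1 runs 4, rem=0, completes. Q0=[] Q1=[] Q2=[P1,P2]
t=20-24: P1@Q2 runs 4, rem=0, completes. Q0=[] Q1=[] Q2=[P2]
t=24-29: P2@Q2 runs 5, rem=0, completes. Q0=[] Q1=[] Q2=[]

Answer: 1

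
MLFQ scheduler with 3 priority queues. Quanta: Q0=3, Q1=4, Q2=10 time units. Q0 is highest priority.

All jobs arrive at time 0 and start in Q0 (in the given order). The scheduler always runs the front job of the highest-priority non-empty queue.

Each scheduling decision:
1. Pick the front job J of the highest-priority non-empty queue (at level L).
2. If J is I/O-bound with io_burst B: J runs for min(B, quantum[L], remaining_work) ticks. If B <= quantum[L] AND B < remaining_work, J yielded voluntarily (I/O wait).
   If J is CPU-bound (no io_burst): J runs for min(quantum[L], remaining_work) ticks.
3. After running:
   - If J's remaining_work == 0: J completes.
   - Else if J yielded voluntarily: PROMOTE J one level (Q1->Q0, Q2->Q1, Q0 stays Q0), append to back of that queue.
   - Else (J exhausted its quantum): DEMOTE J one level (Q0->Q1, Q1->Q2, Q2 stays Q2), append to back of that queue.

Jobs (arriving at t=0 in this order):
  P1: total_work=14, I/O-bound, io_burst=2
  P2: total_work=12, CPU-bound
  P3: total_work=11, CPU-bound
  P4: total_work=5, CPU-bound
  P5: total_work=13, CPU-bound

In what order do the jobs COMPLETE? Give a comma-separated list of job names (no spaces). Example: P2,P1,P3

t=0-2: P1@Q0 runs 2, rem=12, I/O yield, promote→Q0. Q0=[P2,P3,P4,P5,P1] Q1=[] Q2=[]
t=2-5: P2@Q0 runs 3, rem=9, quantum used, demote→Q1. Q0=[P3,P4,P5,P1] Q1=[P2] Q2=[]
t=5-8: P3@Q0 runs 3, rem=8, quantum used, demote→Q1. Q0=[P4,P5,P1] Q1=[P2,P3] Q2=[]
t=8-11: P4@Q0 runs 3, rem=2, quantum used, demote→Q1. Q0=[P5,P1] Q1=[P2,P3,P4] Q2=[]
t=11-14: P5@Q0 runs 3, rem=10, quantum used, demote→Q1. Q0=[P1] Q1=[P2,P3,P4,P5] Q2=[]
t=14-16: P1@Q0 runs 2, rem=10, I/O yield, promote→Q0. Q0=[P1] Q1=[P2,P3,P4,P5] Q2=[]
t=16-18: P1@Q0 runs 2, rem=8, I/O yield, promote→Q0. Q0=[P1] Q1=[P2,P3,P4,P5] Q2=[]
t=18-20: P1@Q0 runs 2, rem=6, I/O yield, promote→Q0. Q0=[P1] Q1=[P2,P3,P4,P5] Q2=[]
t=20-22: P1@Q0 runs 2, rem=4, I/O yield, promote→Q0. Q0=[P1] Q1=[P2,P3,P4,P5] Q2=[]
t=22-24: P1@Q0 runs 2, rem=2, I/O yield, promote→Q0. Q0=[P1] Q1=[P2,P3,P4,P5] Q2=[]
t=24-26: P1@Q0 runs 2, rem=0, completes. Q0=[] Q1=[P2,P3,P4,P5] Q2=[]
t=26-30: P2@Q1 runs 4, rem=5, quantum used, demote→Q2. Q0=[] Q1=[P3,P4,P5] Q2=[P2]
t=30-34: P3@Q1 runs 4, rem=4, quantum used, demote→Q2. Q0=[] Q1=[P4,P5] Q2=[P2,P3]
t=34-36: P4@Q1 runs 2, rem=0, completes. Q0=[] Q1=[P5] Q2=[P2,P3]
t=36-40: P5@Q1 runs 4, rem=6, quantum used, demote→Q2. Q0=[] Q1=[] Q2=[P2,P3,P5]
t=40-45: P2@Q2 runs 5, rem=0, completes. Q0=[] Q1=[] Q2=[P3,P5]
t=45-49: P3@Q2 runs 4, rem=0, completes. Q0=[] Q1=[] Q2=[P5]
t=49-55: P5@Q2 runs 6, rem=0, completes. Q0=[] Q1=[] Q2=[]

Answer: P1,P4,P2,P3,P5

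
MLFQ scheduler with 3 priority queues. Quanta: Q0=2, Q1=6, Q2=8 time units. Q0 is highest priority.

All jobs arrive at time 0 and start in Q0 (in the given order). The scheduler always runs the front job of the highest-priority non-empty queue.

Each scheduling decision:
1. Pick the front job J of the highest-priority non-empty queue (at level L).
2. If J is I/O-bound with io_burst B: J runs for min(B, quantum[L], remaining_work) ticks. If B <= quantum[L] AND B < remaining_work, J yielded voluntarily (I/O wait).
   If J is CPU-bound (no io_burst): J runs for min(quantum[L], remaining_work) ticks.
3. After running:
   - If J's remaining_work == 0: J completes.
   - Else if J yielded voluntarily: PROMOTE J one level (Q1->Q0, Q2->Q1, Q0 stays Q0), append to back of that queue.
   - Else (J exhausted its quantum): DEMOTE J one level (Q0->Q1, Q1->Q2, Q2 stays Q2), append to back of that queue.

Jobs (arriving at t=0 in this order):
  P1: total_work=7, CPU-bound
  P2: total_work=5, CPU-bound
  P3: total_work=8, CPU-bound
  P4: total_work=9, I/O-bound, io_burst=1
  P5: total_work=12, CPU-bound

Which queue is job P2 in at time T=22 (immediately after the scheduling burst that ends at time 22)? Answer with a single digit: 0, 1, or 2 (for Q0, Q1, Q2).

t=0-2: P1@Q0 runs 2, rem=5, quantum used, demote→Q1. Q0=[P2,P3,P4,P5] Q1=[P1] Q2=[]
t=2-4: P2@Q0 runs 2, rem=3, quantum used, demote→Q1. Q0=[P3,P4,P5] Q1=[P1,P2] Q2=[]
t=4-6: P3@Q0 runs 2, rem=6, quantum used, demote→Q1. Q0=[P4,P5] Q1=[P1,P2,P3] Q2=[]
t=6-7: P4@Q0 runs 1, rem=8, I/O yield, promote→Q0. Q0=[P5,P4] Q1=[P1,P2,P3] Q2=[]
t=7-9: P5@Q0 runs 2, rem=10, quantum used, demote→Q1. Q0=[P4] Q1=[P1,P2,P3,P5] Q2=[]
t=9-10: P4@Q0 runs 1, rem=7, I/O yield, promote→Q0. Q0=[P4] Q1=[P1,P2,P3,P5] Q2=[]
t=10-11: P4@Q0 runs 1, rem=6, I/O yield, promote→Q0. Q0=[P4] Q1=[P1,P2,P3,P5] Q2=[]
t=11-12: P4@Q0 runs 1, rem=5, I/O yield, promote→Q0. Q0=[P4] Q1=[P1,P2,P3,P5] Q2=[]
t=12-13: P4@Q0 runs 1, rem=4, I/O yield, promote→Q0. Q0=[P4] Q1=[P1,P2,P3,P5] Q2=[]
t=13-14: P4@Q0 runs 1, rem=3, I/O yield, promote→Q0. Q0=[P4] Q1=[P1,P2,P3,P5] Q2=[]
t=14-15: P4@Q0 runs 1, rem=2, I/O yield, promote→Q0. Q0=[P4] Q1=[P1,P2,P3,P5] Q2=[]
t=15-16: P4@Q0 runs 1, rem=1, I/O yield, promote→Q0. Q0=[P4] Q1=[P1,P2,P3,P5] Q2=[]
t=16-17: P4@Q0 runs 1, rem=0, completes. Q0=[] Q1=[P1,P2,P3,P5] Q2=[]
t=17-22: P1@Q1 runs 5, rem=0, completes. Q0=[] Q1=[P2,P3,P5] Q2=[]
t=22-25: P2@Q1 runs 3, rem=0, completes. Q0=[] Q1=[P3,P5] Q2=[]
t=25-31: P3@Q1 runs 6, rem=0, completes. Q0=[] Q1=[P5] Q2=[]
t=31-37: P5@Q1 runs 6, rem=4, quantum used, demote→Q2. Q0=[] Q1=[] Q2=[P5]
t=37-41: P5@Q2 runs 4, rem=0, completes. Q0=[] Q1=[] Q2=[]

Answer: 1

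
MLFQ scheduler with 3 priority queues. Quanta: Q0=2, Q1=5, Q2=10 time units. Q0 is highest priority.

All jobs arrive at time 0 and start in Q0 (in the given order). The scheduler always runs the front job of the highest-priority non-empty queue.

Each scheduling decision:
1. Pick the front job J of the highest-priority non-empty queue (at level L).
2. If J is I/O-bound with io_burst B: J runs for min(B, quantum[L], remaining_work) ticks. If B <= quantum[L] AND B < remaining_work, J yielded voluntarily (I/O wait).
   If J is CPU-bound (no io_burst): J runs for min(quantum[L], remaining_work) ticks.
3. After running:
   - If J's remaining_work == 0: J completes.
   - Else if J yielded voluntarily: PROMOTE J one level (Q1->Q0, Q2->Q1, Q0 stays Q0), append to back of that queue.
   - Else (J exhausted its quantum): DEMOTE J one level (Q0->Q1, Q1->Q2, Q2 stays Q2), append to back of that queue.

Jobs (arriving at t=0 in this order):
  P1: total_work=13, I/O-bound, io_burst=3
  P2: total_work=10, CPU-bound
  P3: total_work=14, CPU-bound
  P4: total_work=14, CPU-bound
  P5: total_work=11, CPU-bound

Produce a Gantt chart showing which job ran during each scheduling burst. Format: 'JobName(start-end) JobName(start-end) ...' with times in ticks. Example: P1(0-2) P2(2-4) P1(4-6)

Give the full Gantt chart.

t=0-2: P1@Q0 runs 2, rem=11, quantum used, demote→Q1. Q0=[P2,P3,P4,P5] Q1=[P1] Q2=[]
t=2-4: P2@Q0 runs 2, rem=8, quantum used, demote→Q1. Q0=[P3,P4,P5] Q1=[P1,P2] Q2=[]
t=4-6: P3@Q0 runs 2, rem=12, quantum used, demote→Q1. Q0=[P4,P5] Q1=[P1,P2,P3] Q2=[]
t=6-8: P4@Q0 runs 2, rem=12, quantum used, demote→Q1. Q0=[P5] Q1=[P1,P2,P3,P4] Q2=[]
t=8-10: P5@Q0 runs 2, rem=9, quantum used, demote→Q1. Q0=[] Q1=[P1,P2,P3,P4,P5] Q2=[]
t=10-13: P1@Q1 runs 3, rem=8, I/O yield, promote→Q0. Q0=[P1] Q1=[P2,P3,P4,P5] Q2=[]
t=13-15: P1@Q0 runs 2, rem=6, quantum used, demote→Q1. Q0=[] Q1=[P2,P3,P4,P5,P1] Q2=[]
t=15-20: P2@Q1 runs 5, rem=3, quantum used, demote→Q2. Q0=[] Q1=[P3,P4,P5,P1] Q2=[P2]
t=20-25: P3@Q1 runs 5, rem=7, quantum used, demote→Q2. Q0=[] Q1=[P4,P5,P1] Q2=[P2,P3]
t=25-30: P4@Q1 runs 5, rem=7, quantum used, demote→Q2. Q0=[] Q1=[P5,P1] Q2=[P2,P3,P4]
t=30-35: P5@Q1 runs 5, rem=4, quantum used, demote→Q2. Q0=[] Q1=[P1] Q2=[P2,P3,P4,P5]
t=35-38: P1@Q1 runs 3, rem=3, I/O yield, promote→Q0. Q0=[P1] Q1=[] Q2=[P2,P3,P4,P5]
t=38-40: P1@Q0 runs 2, rem=1, quantum used, demote→Q1. Q0=[] Q1=[P1] Q2=[P2,P3,P4,P5]
t=40-41: P1@Q1 runs 1, rem=0, completes. Q0=[] Q1=[] Q2=[P2,P3,P4,P5]
t=41-44: P2@Q2 runs 3, rem=0, completes. Q0=[] Q1=[] Q2=[P3,P4,P5]
t=44-51: P3@Q2 runs 7, rem=0, completes. Q0=[] Q1=[] Q2=[P4,P5]
t=51-58: P4@Q2 runs 7, rem=0, completes. Q0=[] Q1=[] Q2=[P5]
t=58-62: P5@Q2 runs 4, rem=0, completes. Q0=[] Q1=[] Q2=[]

Answer: P1(0-2) P2(2-4) P3(4-6) P4(6-8) P5(8-10) P1(10-13) P1(13-15) P2(15-20) P3(20-25) P4(25-30) P5(30-35) P1(35-38) P1(38-40) P1(40-41) P2(41-44) P3(44-51) P4(51-58) P5(58-62)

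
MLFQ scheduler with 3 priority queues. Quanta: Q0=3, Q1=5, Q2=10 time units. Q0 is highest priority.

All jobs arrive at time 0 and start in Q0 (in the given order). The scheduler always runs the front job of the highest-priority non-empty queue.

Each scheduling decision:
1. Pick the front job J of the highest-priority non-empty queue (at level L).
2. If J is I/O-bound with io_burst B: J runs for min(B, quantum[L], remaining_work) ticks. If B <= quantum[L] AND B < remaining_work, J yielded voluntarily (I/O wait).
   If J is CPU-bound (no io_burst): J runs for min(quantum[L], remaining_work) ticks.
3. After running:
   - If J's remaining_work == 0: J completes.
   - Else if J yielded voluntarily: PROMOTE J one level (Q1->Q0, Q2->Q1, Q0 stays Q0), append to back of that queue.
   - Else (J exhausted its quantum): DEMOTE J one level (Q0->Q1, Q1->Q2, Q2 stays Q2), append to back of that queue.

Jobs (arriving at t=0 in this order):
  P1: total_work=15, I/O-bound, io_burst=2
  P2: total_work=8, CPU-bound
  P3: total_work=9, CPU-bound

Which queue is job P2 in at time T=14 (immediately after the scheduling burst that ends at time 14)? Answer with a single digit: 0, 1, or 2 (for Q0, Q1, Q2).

Answer: 1

Derivation:
t=0-2: P1@Q0 runs 2, rem=13, I/O yield, promote→Q0. Q0=[P2,P3,P1] Q1=[] Q2=[]
t=2-5: P2@Q0 runs 3, rem=5, quantum used, demote→Q1. Q0=[P3,P1] Q1=[P2] Q2=[]
t=5-8: P3@Q0 runs 3, rem=6, quantum used, demote→Q1. Q0=[P1] Q1=[P2,P3] Q2=[]
t=8-10: P1@Q0 runs 2, rem=11, I/O yield, promote→Q0. Q0=[P1] Q1=[P2,P3] Q2=[]
t=10-12: P1@Q0 runs 2, rem=9, I/O yield, promote→Q0. Q0=[P1] Q1=[P2,P3] Q2=[]
t=12-14: P1@Q0 runs 2, rem=7, I/O yield, promote→Q0. Q0=[P1] Q1=[P2,P3] Q2=[]
t=14-16: P1@Q0 runs 2, rem=5, I/O yield, promote→Q0. Q0=[P1] Q1=[P2,P3] Q2=[]
t=16-18: P1@Q0 runs 2, rem=3, I/O yield, promote→Q0. Q0=[P1] Q1=[P2,P3] Q2=[]
t=18-20: P1@Q0 runs 2, rem=1, I/O yield, promote→Q0. Q0=[P1] Q1=[P2,P3] Q2=[]
t=20-21: P1@Q0 runs 1, rem=0, completes. Q0=[] Q1=[P2,P3] Q2=[]
t=21-26: P2@Q1 runs 5, rem=0, completes. Q0=[] Q1=[P3] Q2=[]
t=26-31: P3@Q1 runs 5, rem=1, quantum used, demote→Q2. Q0=[] Q1=[] Q2=[P3]
t=31-32: P3@Q2 runs 1, rem=0, completes. Q0=[] Q1=[] Q2=[]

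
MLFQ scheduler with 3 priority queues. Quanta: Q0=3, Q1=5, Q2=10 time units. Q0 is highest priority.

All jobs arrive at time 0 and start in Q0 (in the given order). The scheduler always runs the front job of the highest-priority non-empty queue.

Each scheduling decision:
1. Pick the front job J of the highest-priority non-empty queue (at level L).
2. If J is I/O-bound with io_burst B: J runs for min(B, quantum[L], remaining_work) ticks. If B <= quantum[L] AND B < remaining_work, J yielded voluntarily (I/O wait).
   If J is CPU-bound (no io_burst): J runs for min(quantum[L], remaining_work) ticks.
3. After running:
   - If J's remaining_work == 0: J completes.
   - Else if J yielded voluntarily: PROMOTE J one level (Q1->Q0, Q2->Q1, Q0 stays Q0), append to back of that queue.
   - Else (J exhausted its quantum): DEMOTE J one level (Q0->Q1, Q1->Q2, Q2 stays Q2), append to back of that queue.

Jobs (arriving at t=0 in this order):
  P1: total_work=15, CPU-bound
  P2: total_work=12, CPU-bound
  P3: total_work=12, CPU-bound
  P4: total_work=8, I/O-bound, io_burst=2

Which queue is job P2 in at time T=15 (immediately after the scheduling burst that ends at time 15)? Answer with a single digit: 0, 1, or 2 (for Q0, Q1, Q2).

Answer: 1

Derivation:
t=0-3: P1@Q0 runs 3, rem=12, quantum used, demote→Q1. Q0=[P2,P3,P4] Q1=[P1] Q2=[]
t=3-6: P2@Q0 runs 3, rem=9, quantum used, demote→Q1. Q0=[P3,P4] Q1=[P1,P2] Q2=[]
t=6-9: P3@Q0 runs 3, rem=9, quantum used, demote→Q1. Q0=[P4] Q1=[P1,P2,P3] Q2=[]
t=9-11: P4@Q0 runs 2, rem=6, I/O yield, promote→Q0. Q0=[P4] Q1=[P1,P2,P3] Q2=[]
t=11-13: P4@Q0 runs 2, rem=4, I/O yield, promote→Q0. Q0=[P4] Q1=[P1,P2,P3] Q2=[]
t=13-15: P4@Q0 runs 2, rem=2, I/O yield, promote→Q0. Q0=[P4] Q1=[P1,P2,P3] Q2=[]
t=15-17: P4@Q0 runs 2, rem=0, completes. Q0=[] Q1=[P1,P2,P3] Q2=[]
t=17-22: P1@Q1 runs 5, rem=7, quantum used, demote→Q2. Q0=[] Q1=[P2,P3] Q2=[P1]
t=22-27: P2@Q1 runs 5, rem=4, quantum used, demote→Q2. Q0=[] Q1=[P3] Q2=[P1,P2]
t=27-32: P3@Q1 runs 5, rem=4, quantum used, demote→Q2. Q0=[] Q1=[] Q2=[P1,P2,P3]
t=32-39: P1@Q2 runs 7, rem=0, completes. Q0=[] Q1=[] Q2=[P2,P3]
t=39-43: P2@Q2 runs 4, rem=0, completes. Q0=[] Q1=[] Q2=[P3]
t=43-47: P3@Q2 runs 4, rem=0, completes. Q0=[] Q1=[] Q2=[]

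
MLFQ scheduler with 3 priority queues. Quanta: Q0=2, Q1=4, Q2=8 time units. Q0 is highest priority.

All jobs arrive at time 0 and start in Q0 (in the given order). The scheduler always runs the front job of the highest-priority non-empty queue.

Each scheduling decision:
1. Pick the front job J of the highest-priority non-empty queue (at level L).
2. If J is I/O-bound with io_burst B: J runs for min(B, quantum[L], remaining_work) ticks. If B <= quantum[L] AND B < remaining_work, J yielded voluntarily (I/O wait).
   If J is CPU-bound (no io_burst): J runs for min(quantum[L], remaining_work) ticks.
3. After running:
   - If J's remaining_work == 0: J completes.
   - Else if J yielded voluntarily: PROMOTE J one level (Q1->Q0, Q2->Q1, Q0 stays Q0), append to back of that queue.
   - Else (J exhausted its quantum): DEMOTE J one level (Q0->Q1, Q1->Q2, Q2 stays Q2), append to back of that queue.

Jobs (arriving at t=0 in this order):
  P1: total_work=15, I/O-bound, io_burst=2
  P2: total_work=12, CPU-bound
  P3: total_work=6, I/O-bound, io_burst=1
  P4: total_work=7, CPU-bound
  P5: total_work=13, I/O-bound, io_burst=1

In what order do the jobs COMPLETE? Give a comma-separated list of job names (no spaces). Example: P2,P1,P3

Answer: P3,P1,P5,P2,P4

Derivation:
t=0-2: P1@Q0 runs 2, rem=13, I/O yield, promote→Q0. Q0=[P2,P3,P4,P5,P1] Q1=[] Q2=[]
t=2-4: P2@Q0 runs 2, rem=10, quantum used, demote→Q1. Q0=[P3,P4,P5,P1] Q1=[P2] Q2=[]
t=4-5: P3@Q0 runs 1, rem=5, I/O yield, promote→Q0. Q0=[P4,P5,P1,P3] Q1=[P2] Q2=[]
t=5-7: P4@Q0 runs 2, rem=5, quantum used, demote→Q1. Q0=[P5,P1,P3] Q1=[P2,P4] Q2=[]
t=7-8: P5@Q0 runs 1, rem=12, I/O yield, promote→Q0. Q0=[P1,P3,P5] Q1=[P2,P4] Q2=[]
t=8-10: P1@Q0 runs 2, rem=11, I/O yield, promote→Q0. Q0=[P3,P5,P1] Q1=[P2,P4] Q2=[]
t=10-11: P3@Q0 runs 1, rem=4, I/O yield, promote→Q0. Q0=[P5,P1,P3] Q1=[P2,P4] Q2=[]
t=11-12: P5@Q0 runs 1, rem=11, I/O yield, promote→Q0. Q0=[P1,P3,P5] Q1=[P2,P4] Q2=[]
t=12-14: P1@Q0 runs 2, rem=9, I/O yield, promote→Q0. Q0=[P3,P5,P1] Q1=[P2,P4] Q2=[]
t=14-15: P3@Q0 runs 1, rem=3, I/O yield, promote→Q0. Q0=[P5,P1,P3] Q1=[P2,P4] Q2=[]
t=15-16: P5@Q0 runs 1, rem=10, I/O yield, promote→Q0. Q0=[P1,P3,P5] Q1=[P2,P4] Q2=[]
t=16-18: P1@Q0 runs 2, rem=7, I/O yield, promote→Q0. Q0=[P3,P5,P1] Q1=[P2,P4] Q2=[]
t=18-19: P3@Q0 runs 1, rem=2, I/O yield, promote→Q0. Q0=[P5,P1,P3] Q1=[P2,P4] Q2=[]
t=19-20: P5@Q0 runs 1, rem=9, I/O yield, promote→Q0. Q0=[P1,P3,P5] Q1=[P2,P4] Q2=[]
t=20-22: P1@Q0 runs 2, rem=5, I/O yield, promote→Q0. Q0=[P3,P5,P1] Q1=[P2,P4] Q2=[]
t=22-23: P3@Q0 runs 1, rem=1, I/O yield, promote→Q0. Q0=[P5,P1,P3] Q1=[P2,P4] Q2=[]
t=23-24: P5@Q0 runs 1, rem=8, I/O yield, promote→Q0. Q0=[P1,P3,P5] Q1=[P2,P4] Q2=[]
t=24-26: P1@Q0 runs 2, rem=3, I/O yield, promote→Q0. Q0=[P3,P5,P1] Q1=[P2,P4] Q2=[]
t=26-27: P3@Q0 runs 1, rem=0, completes. Q0=[P5,P1] Q1=[P2,P4] Q2=[]
t=27-28: P5@Q0 runs 1, rem=7, I/O yield, promote→Q0. Q0=[P1,P5] Q1=[P2,P4] Q2=[]
t=28-30: P1@Q0 runs 2, rem=1, I/O yield, promote→Q0. Q0=[P5,P1] Q1=[P2,P4] Q2=[]
t=30-31: P5@Q0 runs 1, rem=6, I/O yield, promote→Q0. Q0=[P1,P5] Q1=[P2,P4] Q2=[]
t=31-32: P1@Q0 runs 1, rem=0, completes. Q0=[P5] Q1=[P2,P4] Q2=[]
t=32-33: P5@Q0 runs 1, rem=5, I/O yield, promote→Q0. Q0=[P5] Q1=[P2,P4] Q2=[]
t=33-34: P5@Q0 runs 1, rem=4, I/O yield, promote→Q0. Q0=[P5] Q1=[P2,P4] Q2=[]
t=34-35: P5@Q0 runs 1, rem=3, I/O yield, promote→Q0. Q0=[P5] Q1=[P2,P4] Q2=[]
t=35-36: P5@Q0 runs 1, rem=2, I/O yield, promote→Q0. Q0=[P5] Q1=[P2,P4] Q2=[]
t=36-37: P5@Q0 runs 1, rem=1, I/O yield, promote→Q0. Q0=[P5] Q1=[P2,P4] Q2=[]
t=37-38: P5@Q0 runs 1, rem=0, completes. Q0=[] Q1=[P2,P4] Q2=[]
t=38-42: P2@Q1 runs 4, rem=6, quantum used, demote→Q2. Q0=[] Q1=[P4] Q2=[P2]
t=42-46: P4@Q1 runs 4, rem=1, quantum used, demote→Q2. Q0=[] Q1=[] Q2=[P2,P4]
t=46-52: P2@Q2 runs 6, rem=0, completes. Q0=[] Q1=[] Q2=[P4]
t=52-53: P4@Q2 runs 1, rem=0, completes. Q0=[] Q1=[] Q2=[]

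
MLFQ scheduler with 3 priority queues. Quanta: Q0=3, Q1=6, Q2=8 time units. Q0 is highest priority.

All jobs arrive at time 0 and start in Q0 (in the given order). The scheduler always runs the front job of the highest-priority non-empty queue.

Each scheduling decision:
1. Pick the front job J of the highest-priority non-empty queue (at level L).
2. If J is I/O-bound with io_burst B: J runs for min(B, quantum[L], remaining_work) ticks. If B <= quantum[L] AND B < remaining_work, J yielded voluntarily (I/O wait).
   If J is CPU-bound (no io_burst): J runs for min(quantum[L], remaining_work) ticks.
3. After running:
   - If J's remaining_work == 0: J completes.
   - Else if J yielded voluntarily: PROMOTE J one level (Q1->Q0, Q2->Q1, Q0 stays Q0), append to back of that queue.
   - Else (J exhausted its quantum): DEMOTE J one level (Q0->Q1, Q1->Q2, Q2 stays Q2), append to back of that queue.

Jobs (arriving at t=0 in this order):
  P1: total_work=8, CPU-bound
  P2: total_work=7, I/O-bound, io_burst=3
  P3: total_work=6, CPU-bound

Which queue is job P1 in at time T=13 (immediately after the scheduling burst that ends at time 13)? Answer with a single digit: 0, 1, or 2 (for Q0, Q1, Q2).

t=0-3: P1@Q0 runs 3, rem=5, quantum used, demote→Q1. Q0=[P2,P3] Q1=[P1] Q2=[]
t=3-6: P2@Q0 runs 3, rem=4, I/O yield, promote→Q0. Q0=[P3,P2] Q1=[P1] Q2=[]
t=6-9: P3@Q0 runs 3, rem=3, quantum used, demote→Q1. Q0=[P2] Q1=[P1,P3] Q2=[]
t=9-12: P2@Q0 runs 3, rem=1, I/O yield, promote→Q0. Q0=[P2] Q1=[P1,P3] Q2=[]
t=12-13: P2@Q0 runs 1, rem=0, completes. Q0=[] Q1=[P1,P3] Q2=[]
t=13-18: P1@Q1 runs 5, rem=0, completes. Q0=[] Q1=[P3] Q2=[]
t=18-21: P3@Q1 runs 3, rem=0, completes. Q0=[] Q1=[] Q2=[]

Answer: 1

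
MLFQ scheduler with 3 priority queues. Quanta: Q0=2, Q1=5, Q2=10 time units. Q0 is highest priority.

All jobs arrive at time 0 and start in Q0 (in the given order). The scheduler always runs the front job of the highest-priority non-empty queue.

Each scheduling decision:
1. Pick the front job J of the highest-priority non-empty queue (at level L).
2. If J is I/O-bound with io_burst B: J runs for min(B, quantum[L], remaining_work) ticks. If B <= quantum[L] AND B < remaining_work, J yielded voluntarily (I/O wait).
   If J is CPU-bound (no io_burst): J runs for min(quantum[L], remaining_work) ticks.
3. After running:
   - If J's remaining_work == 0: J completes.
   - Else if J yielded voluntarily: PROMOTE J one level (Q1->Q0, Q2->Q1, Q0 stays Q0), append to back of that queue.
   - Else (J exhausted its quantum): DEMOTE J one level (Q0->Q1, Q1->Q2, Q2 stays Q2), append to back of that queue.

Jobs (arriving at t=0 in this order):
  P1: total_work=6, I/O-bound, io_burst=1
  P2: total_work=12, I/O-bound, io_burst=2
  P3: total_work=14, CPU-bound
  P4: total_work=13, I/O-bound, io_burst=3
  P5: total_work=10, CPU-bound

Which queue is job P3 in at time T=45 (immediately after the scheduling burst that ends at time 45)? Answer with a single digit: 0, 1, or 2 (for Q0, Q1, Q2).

t=0-1: P1@Q0 runs 1, rem=5, I/O yield, promote→Q0. Q0=[P2,P3,P4,P5,P1] Q1=[] Q2=[]
t=1-3: P2@Q0 runs 2, rem=10, I/O yield, promote→Q0. Q0=[P3,P4,P5,P1,P2] Q1=[] Q2=[]
t=3-5: P3@Q0 runs 2, rem=12, quantum used, demote→Q1. Q0=[P4,P5,P1,P2] Q1=[P3] Q2=[]
t=5-7: P4@Q0 runs 2, rem=11, quantum used, demote→Q1. Q0=[P5,P1,P2] Q1=[P3,P4] Q2=[]
t=7-9: P5@Q0 runs 2, rem=8, quantum used, demote→Q1. Q0=[P1,P2] Q1=[P3,P4,P5] Q2=[]
t=9-10: P1@Q0 runs 1, rem=4, I/O yield, promote→Q0. Q0=[P2,P1] Q1=[P3,P4,P5] Q2=[]
t=10-12: P2@Q0 runs 2, rem=8, I/O yield, promote→Q0. Q0=[P1,P2] Q1=[P3,P4,P5] Q2=[]
t=12-13: P1@Q0 runs 1, rem=3, I/O yield, promote→Q0. Q0=[P2,P1] Q1=[P3,P4,P5] Q2=[]
t=13-15: P2@Q0 runs 2, rem=6, I/O yield, promote→Q0. Q0=[P1,P2] Q1=[P3,P4,P5] Q2=[]
t=15-16: P1@Q0 runs 1, rem=2, I/O yield, promote→Q0. Q0=[P2,P1] Q1=[P3,P4,P5] Q2=[]
t=16-18: P2@Q0 runs 2, rem=4, I/O yield, promote→Q0. Q0=[P1,P2] Q1=[P3,P4,P5] Q2=[]
t=18-19: P1@Q0 runs 1, rem=1, I/O yield, promote→Q0. Q0=[P2,P1] Q1=[P3,P4,P5] Q2=[]
t=19-21: P2@Q0 runs 2, rem=2, I/O yield, promote→Q0. Q0=[P1,P2] Q1=[P3,P4,P5] Q2=[]
t=21-22: P1@Q0 runs 1, rem=0, completes. Q0=[P2] Q1=[P3,P4,P5] Q2=[]
t=22-24: P2@Q0 runs 2, rem=0, completes. Q0=[] Q1=[P3,P4,P5] Q2=[]
t=24-29: P3@Q1 runs 5, rem=7, quantum used, demote→Q2. Q0=[] Q1=[P4,P5] Q2=[P3]
t=29-32: P4@Q1 runs 3, rem=8, I/O yield, promote→Q0. Q0=[P4] Q1=[P5] Q2=[P3]
t=32-34: P4@Q0 runs 2, rem=6, quantum used, demote→Q1. Q0=[] Q1=[P5,P4] Q2=[P3]
t=34-39: P5@Q1 runs 5, rem=3, quantum used, demote→Q2. Q0=[] Q1=[P4] Q2=[P3,P5]
t=39-42: P4@Q1 runs 3, rem=3, I/O yield, promote→Q0. Q0=[P4] Q1=[] Q2=[P3,P5]
t=42-44: P4@Q0 runs 2, rem=1, quantum used, demote→Q1. Q0=[] Q1=[P4] Q2=[P3,P5]
t=44-45: P4@Q1 runs 1, rem=0, completes. Q0=[] Q1=[] Q2=[P3,P5]
t=45-52: P3@Q2 runs 7, rem=0, completes. Q0=[] Q1=[] Q2=[P5]
t=52-55: P5@Q2 runs 3, rem=0, completes. Q0=[] Q1=[] Q2=[]

Answer: 2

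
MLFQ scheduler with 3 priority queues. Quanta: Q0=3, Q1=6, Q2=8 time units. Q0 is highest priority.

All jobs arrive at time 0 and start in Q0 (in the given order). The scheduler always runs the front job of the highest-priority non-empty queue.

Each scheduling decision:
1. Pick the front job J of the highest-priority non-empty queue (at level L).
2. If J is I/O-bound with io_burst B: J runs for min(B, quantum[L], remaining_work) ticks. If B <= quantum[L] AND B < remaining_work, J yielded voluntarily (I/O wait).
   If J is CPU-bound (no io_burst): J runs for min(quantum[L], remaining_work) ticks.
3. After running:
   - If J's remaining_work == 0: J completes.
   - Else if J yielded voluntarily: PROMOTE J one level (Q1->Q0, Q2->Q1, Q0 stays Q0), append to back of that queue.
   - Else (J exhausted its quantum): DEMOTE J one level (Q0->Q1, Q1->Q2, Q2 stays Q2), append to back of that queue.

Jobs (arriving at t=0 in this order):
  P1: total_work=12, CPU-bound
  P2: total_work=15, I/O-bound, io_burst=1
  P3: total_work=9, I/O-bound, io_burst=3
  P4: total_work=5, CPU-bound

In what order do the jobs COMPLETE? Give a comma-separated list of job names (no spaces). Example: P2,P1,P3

t=0-3: P1@Q0 runs 3, rem=9, quantum used, demote→Q1. Q0=[P2,P3,P4] Q1=[P1] Q2=[]
t=3-4: P2@Q0 runs 1, rem=14, I/O yield, promote→Q0. Q0=[P3,P4,P2] Q1=[P1] Q2=[]
t=4-7: P3@Q0 runs 3, rem=6, I/O yield, promote→Q0. Q0=[P4,P2,P3] Q1=[P1] Q2=[]
t=7-10: P4@Q0 runs 3, rem=2, quantum used, demote→Q1. Q0=[P2,P3] Q1=[P1,P4] Q2=[]
t=10-11: P2@Q0 runs 1, rem=13, I/O yield, promote→Q0. Q0=[P3,P2] Q1=[P1,P4] Q2=[]
t=11-14: P3@Q0 runs 3, rem=3, I/O yield, promote→Q0. Q0=[P2,P3] Q1=[P1,P4] Q2=[]
t=14-15: P2@Q0 runs 1, rem=12, I/O yield, promote→Q0. Q0=[P3,P2] Q1=[P1,P4] Q2=[]
t=15-18: P3@Q0 runs 3, rem=0, completes. Q0=[P2] Q1=[P1,P4] Q2=[]
t=18-19: P2@Q0 runs 1, rem=11, I/O yield, promote→Q0. Q0=[P2] Q1=[P1,P4] Q2=[]
t=19-20: P2@Q0 runs 1, rem=10, I/O yield, promote→Q0. Q0=[P2] Q1=[P1,P4] Q2=[]
t=20-21: P2@Q0 runs 1, rem=9, I/O yield, promote→Q0. Q0=[P2] Q1=[P1,P4] Q2=[]
t=21-22: P2@Q0 runs 1, rem=8, I/O yield, promote→Q0. Q0=[P2] Q1=[P1,P4] Q2=[]
t=22-23: P2@Q0 runs 1, rem=7, I/O yield, promote→Q0. Q0=[P2] Q1=[P1,P4] Q2=[]
t=23-24: P2@Q0 runs 1, rem=6, I/O yield, promote→Q0. Q0=[P2] Q1=[P1,P4] Q2=[]
t=24-25: P2@Q0 runs 1, rem=5, I/O yield, promote→Q0. Q0=[P2] Q1=[P1,P4] Q2=[]
t=25-26: P2@Q0 runs 1, rem=4, I/O yield, promote→Q0. Q0=[P2] Q1=[P1,P4] Q2=[]
t=26-27: P2@Q0 runs 1, rem=3, I/O yield, promote→Q0. Q0=[P2] Q1=[P1,P4] Q2=[]
t=27-28: P2@Q0 runs 1, rem=2, I/O yield, promote→Q0. Q0=[P2] Q1=[P1,P4] Q2=[]
t=28-29: P2@Q0 runs 1, rem=1, I/O yield, promote→Q0. Q0=[P2] Q1=[P1,P4] Q2=[]
t=29-30: P2@Q0 runs 1, rem=0, completes. Q0=[] Q1=[P1,P4] Q2=[]
t=30-36: P1@Q1 runs 6, rem=3, quantum used, demote→Q2. Q0=[] Q1=[P4] Q2=[P1]
t=36-38: P4@Q1 runs 2, rem=0, completes. Q0=[] Q1=[] Q2=[P1]
t=38-41: P1@Q2 runs 3, rem=0, completes. Q0=[] Q1=[] Q2=[]

Answer: P3,P2,P4,P1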